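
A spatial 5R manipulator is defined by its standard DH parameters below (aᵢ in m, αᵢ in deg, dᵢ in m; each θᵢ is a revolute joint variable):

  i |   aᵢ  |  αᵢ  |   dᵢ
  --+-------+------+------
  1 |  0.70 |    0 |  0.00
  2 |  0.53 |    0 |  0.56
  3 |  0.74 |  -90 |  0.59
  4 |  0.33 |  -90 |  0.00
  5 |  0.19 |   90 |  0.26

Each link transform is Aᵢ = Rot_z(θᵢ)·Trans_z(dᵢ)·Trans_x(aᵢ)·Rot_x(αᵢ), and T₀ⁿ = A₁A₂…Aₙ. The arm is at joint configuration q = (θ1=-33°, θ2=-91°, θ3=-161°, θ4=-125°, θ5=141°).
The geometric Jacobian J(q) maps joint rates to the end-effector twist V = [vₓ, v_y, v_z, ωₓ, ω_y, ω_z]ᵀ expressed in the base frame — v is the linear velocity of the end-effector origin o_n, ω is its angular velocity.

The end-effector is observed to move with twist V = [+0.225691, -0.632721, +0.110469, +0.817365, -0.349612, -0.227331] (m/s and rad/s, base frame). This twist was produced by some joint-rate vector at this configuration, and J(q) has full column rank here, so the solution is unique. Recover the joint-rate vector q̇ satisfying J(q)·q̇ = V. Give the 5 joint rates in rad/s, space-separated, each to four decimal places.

o_n = [0.6258, -0.0321, 1.4485]
J₁: ẑ×o_n = [0.0321, 0.6258, -0.0000], ω = ẑ
J2: z=[0.0000, 0.0000, 1.0000] o=[0.5871, -0.3812, 0.0000] → [-0.3491, 0.0387, 0.0000, 0.0000, 0.0000, 1.0000]
J3: z=[0.0000, 0.0000, 1.0000] o=[0.2907, -0.8206, 0.5600] → [-0.7885, 0.3351, 0.0000, 0.0000, 0.0000, 1.0000]
J4: z=[-0.9659, 0.2588, 0.0000] o=[0.4822, -0.1059, 1.1500] → [0.0773, 0.2883, -0.1084, -0.9659, 0.2588, 0.0000]
J5: z=[0.2120, 0.7912, 0.5736] o=[0.4332, -0.2887, 1.4203] → [-0.1249, 0.1045, -0.0979, 0.2120, 0.7912, 0.5736]
q̇ = J⁺·V = [-0.2430, 0.8290, -0.7250, -0.8800, -0.1540]

-0.2430 0.8290 -0.7250 -0.8800 -0.1540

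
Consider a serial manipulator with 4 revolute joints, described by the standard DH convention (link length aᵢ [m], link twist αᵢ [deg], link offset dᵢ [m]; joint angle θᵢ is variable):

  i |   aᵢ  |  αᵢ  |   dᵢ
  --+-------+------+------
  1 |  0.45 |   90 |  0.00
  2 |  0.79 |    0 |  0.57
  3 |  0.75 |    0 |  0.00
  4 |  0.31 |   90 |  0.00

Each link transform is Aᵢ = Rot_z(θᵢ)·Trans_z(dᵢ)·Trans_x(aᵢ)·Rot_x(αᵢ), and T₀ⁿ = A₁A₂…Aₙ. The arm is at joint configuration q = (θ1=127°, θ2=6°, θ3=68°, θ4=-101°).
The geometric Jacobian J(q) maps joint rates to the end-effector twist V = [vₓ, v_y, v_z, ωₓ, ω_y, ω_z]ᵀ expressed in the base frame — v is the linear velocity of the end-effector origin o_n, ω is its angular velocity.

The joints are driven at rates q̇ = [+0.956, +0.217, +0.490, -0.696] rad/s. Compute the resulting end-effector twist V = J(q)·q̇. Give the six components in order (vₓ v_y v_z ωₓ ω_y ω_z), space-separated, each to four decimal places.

o_n = [-0.5791, 1.7156, 0.6628]
J₁: ẑ×o_n = [-1.7156, -0.5791, 0.0000], ω = ẑ
J2: z=[0.7986, 0.6018, 0.0000] o=[-0.2708, 0.3594, 0.0000] → [0.3989, -0.5293, 1.2686, 0.7986, 0.6018, 0.0000]
J3: z=[0.7986, 0.6018, 0.0000] o=[-0.2884, 1.3299, 0.0826] → [0.3492, -0.4634, 0.4829, 0.7986, 0.6018, 0.0000]
J4: z=[0.7986, 0.6018, 0.0000] o=[-0.4128, 1.4950, 0.8035] → [-0.0847, 0.1124, 0.2762, 0.7986, 0.6018, 0.0000]
V = J·q̇ = [-1.3235, -0.9737, 0.3197, 0.0088, 0.0066, 0.9560]

-1.3235 -0.9737 0.3197 0.0088 0.0066 0.9560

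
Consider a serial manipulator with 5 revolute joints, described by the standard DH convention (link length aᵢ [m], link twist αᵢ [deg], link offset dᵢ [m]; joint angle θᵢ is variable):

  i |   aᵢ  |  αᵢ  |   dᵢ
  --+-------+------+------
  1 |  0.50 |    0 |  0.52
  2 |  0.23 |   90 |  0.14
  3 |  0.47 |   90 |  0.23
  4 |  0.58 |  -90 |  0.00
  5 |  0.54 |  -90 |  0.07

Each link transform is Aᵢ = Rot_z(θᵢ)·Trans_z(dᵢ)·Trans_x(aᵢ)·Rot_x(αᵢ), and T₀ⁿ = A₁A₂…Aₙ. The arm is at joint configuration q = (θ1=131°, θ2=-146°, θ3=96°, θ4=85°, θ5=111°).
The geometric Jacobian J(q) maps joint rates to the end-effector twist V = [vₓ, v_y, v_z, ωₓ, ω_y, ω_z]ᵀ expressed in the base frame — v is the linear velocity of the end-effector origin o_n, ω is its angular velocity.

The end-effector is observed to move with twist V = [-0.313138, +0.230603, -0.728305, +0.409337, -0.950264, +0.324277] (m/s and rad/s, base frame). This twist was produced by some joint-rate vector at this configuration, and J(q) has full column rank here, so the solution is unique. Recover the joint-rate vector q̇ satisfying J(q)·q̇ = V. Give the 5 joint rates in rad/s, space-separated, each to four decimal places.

o_n = [-0.7947, -0.1406, 1.0389]
J₁: ẑ×o_n = [0.1406, -0.7947, 0.0000], ω = ẑ
J2: z=[0.0000, 0.0000, 1.0000] o=[-0.3280, 0.3774, 0.5200] → [0.5180, -0.4667, 0.0000, 0.0000, 0.0000, 1.0000]
J3: z=[-0.2588, -0.9659, 0.0000] o=[-0.1059, 0.3178, 0.6600] → [-0.3660, 0.0981, -0.5467, -0.2588, -0.9659, 0.0000]
J4: z=[0.9606, -0.2574, 0.1045] o=[-0.2128, 0.1084, 1.1274] → [0.0488, 0.0242, -0.3890, 0.9606, -0.2574, 0.1045]
J5: z=[0.0780, -0.1111, -0.9907] o=[-0.3675, -0.4484, 1.1777] → [0.3203, 0.4341, -0.0235, 0.0780, -0.1111, -0.9907]
q̇ = J⁺·V = [-0.7080, 0.4470, 0.8570, 0.6990, -0.5170]

-0.7080 0.4470 0.8570 0.6990 -0.5170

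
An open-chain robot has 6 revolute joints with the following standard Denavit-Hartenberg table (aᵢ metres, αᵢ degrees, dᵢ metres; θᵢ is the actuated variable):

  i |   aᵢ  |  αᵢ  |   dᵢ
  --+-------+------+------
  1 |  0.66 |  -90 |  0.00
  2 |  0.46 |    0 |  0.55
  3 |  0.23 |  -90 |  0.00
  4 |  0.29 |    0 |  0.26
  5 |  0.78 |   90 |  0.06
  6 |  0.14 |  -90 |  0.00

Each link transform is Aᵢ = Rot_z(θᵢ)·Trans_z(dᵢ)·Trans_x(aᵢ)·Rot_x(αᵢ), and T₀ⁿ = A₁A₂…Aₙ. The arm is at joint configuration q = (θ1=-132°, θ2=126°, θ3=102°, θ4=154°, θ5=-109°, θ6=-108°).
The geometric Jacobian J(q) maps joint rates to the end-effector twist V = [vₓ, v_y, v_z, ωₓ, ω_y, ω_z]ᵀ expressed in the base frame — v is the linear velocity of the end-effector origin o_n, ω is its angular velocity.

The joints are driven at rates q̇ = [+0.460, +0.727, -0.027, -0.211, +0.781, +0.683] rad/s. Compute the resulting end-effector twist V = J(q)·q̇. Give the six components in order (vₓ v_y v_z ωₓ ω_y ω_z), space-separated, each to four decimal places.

-0.3967 0.0438 0.1563 0.8119 -0.8662 1.2003

o_n = [-0.2070, -0.0833, 0.1172]
J₁: ẑ×o_n = [0.0833, -0.2070, 0.0000], ω = ẑ
J2: z=[0.7431, -0.6691, 0.0000] o=[-0.4416, -0.4905, 0.0000] → [-0.0785, -0.0871, 0.4596, 0.7431, -0.6691, 0.0000]
J3: z=[0.7431, -0.6691, 0.0000] o=[0.1480, -0.6576, -0.3721] → [-0.3275, -0.3637, 0.1892, 0.7431, -0.6691, 0.0000]
J4: z=[-0.4973, -0.5523, 0.6691] o=[0.2510, -0.5432, -0.2012] → [-0.4836, -0.1481, -0.4816, -0.4973, -0.5523, 0.6691]
J5: z=[-0.4973, -0.5523, 0.6691] o=[-0.0895, -0.7313, -0.2210] → [-0.6204, 0.0895, -0.3871, -0.4973, -0.5523, 0.6691]
J6: z=[0.8421, -0.1215, 0.5255] o=[-0.2822, -0.1212, 0.2291] → [-0.0063, 0.1337, 0.0410, 0.8421, -0.1215, 0.5255]
V = J·q̇ = [-0.3967, 0.0438, 0.1563, 0.8119, -0.8662, 1.2003]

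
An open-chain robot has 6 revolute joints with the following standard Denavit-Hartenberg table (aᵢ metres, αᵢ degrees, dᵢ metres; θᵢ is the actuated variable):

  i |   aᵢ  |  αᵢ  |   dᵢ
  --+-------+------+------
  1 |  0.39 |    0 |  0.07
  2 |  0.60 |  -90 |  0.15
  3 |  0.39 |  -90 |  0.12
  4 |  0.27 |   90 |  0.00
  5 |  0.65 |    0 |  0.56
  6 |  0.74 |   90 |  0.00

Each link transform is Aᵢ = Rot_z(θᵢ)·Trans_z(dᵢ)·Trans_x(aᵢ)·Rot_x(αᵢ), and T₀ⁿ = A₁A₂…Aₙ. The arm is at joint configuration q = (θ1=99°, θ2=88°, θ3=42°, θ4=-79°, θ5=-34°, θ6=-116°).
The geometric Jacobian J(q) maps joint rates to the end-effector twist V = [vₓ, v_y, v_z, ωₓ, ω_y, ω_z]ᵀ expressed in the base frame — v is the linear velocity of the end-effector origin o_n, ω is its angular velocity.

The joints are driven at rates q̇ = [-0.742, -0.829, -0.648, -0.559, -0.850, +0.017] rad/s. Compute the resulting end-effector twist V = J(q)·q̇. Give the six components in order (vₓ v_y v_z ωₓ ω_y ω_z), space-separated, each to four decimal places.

0.0299 2.4921 0.3807 -1.0727 0.6813 -1.7027

o_n = [-1.0018, -0.1250, 0.8505]
J₁: ẑ×o_n = [0.1250, -1.0018, 0.0000], ω = ẑ
J2: z=[0.0000, 0.0000, 1.0000] o=[-0.0610, 0.3852, 0.0700] → [0.5102, -0.9408, 0.0000, 0.0000, 0.0000, 1.0000]
J3: z=[0.1219, -0.9925, 0.0000] o=[-0.6565, 0.3121, 0.2200] → [-0.6258, -0.0768, -0.3959, 0.1219, -0.9925, 0.0000]
J4: z=[0.6641, 0.0815, -0.7431] o=[-0.9296, 0.1577, -0.0410] → [-0.1374, -0.5384, -0.1819, 0.6641, 0.0815, -0.7431]
J5: z=[0.7473, -0.1005, 0.6568] o=[-0.9353, -0.1101, -0.0754] → [-0.0832, -0.7356, -0.0179, 0.7473, -0.1005, 0.6568]
J6: z=[0.7473, -0.1005, 0.6568] o=[-0.7696, -0.7303, 0.4937] → [-0.4334, -0.4191, 0.4290, 0.7473, -0.1005, 0.6568]
V = J·q̇ = [0.0299, 2.4921, 0.3807, -1.0727, 0.6813, -1.7027]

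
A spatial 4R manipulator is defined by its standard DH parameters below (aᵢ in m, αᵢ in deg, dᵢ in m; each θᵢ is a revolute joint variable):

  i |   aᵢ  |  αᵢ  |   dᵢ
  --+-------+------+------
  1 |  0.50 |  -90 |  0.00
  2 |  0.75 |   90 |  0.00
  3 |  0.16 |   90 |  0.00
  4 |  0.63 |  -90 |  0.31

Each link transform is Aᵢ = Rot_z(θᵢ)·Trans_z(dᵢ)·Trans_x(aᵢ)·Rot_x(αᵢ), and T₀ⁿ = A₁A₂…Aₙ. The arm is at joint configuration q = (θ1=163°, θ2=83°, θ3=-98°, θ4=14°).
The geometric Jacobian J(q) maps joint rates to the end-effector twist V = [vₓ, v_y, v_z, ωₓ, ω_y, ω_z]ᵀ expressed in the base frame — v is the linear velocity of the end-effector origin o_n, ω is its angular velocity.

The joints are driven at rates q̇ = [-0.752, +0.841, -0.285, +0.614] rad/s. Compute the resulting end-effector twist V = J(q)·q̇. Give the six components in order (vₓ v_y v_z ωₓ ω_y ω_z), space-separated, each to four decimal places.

0.5280 0.1625 0.0750 0.0705 -0.9903 -0.1832

o_n = [-0.4512, 0.8915, -0.3146]
J₁: ẑ×o_n = [-0.8915, -0.4512, 0.0000], ω = ẑ
J2: z=[-0.2924, -0.9563, 0.0000] o=[-0.4782, 0.1462, 0.0000] → [0.3009, -0.0920, -0.1922, -0.2924, -0.9563, 0.0000]
J3: z=[-0.9492, 0.2902, 0.1219] o=[-0.5656, 0.1729, -0.7444] → [0.0372, 0.4219, -0.7153, -0.9492, 0.2902, 0.1219]
J4: z=[0.0747, -0.1684, 0.9829] o=[-0.5166, 0.3236, -0.7223] → [-0.6268, 0.0338, 0.0534, 0.0747, -0.1684, 0.9829]
V = J·q̇ = [0.5280, 0.1625, 0.0750, 0.0705, -0.9903, -0.1832]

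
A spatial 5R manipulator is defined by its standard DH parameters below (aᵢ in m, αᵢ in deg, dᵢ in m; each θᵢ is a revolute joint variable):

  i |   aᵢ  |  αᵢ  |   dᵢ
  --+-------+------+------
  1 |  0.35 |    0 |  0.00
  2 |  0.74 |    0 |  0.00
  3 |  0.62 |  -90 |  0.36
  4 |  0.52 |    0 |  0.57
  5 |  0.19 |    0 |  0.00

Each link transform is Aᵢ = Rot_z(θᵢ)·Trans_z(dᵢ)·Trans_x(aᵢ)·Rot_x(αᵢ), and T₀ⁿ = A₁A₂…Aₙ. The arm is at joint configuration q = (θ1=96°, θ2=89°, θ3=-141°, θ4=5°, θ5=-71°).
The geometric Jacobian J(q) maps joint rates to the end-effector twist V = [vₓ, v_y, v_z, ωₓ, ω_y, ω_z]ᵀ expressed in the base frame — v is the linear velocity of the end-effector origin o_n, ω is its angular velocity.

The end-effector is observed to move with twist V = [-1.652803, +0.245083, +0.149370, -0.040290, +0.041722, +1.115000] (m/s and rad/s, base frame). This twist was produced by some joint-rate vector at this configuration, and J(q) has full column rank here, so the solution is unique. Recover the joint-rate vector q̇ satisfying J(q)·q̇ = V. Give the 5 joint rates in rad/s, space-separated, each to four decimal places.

0.8480 -0.4770 0.7440 -0.2970 0.3550

o_n = [-0.2955, 1.5378, 0.4883]
J₁: ẑ×o_n = [-1.5378, -0.2955, 0.0000], ω = ẑ
J2: z=[0.0000, 0.0000, 1.0000] o=[-0.0366, 0.3481, 0.0000] → [-1.1897, -0.2589, 0.0000, 0.0000, 0.0000, 1.0000]
J3: z=[0.0000, 0.0000, 1.0000] o=[-0.7738, 0.2836, 0.0000] → [-1.2542, 0.4783, 0.0000, 0.0000, 0.0000, 1.0000]
J4: z=[-0.6947, 0.7193, 0.0000] o=[-0.3278, 0.7143, 0.3600] → [0.0923, 0.0891, -0.5953, -0.6947, 0.7193, 0.0000]
J5: z=[-0.6947, 0.7193, 0.0000] o=[-0.3511, 1.4841, 0.3147] → [0.1249, 0.1206, -0.0773, -0.6947, 0.7193, 0.0000]
q̇ = J⁺·V = [0.8480, -0.4770, 0.7440, -0.2970, 0.3550]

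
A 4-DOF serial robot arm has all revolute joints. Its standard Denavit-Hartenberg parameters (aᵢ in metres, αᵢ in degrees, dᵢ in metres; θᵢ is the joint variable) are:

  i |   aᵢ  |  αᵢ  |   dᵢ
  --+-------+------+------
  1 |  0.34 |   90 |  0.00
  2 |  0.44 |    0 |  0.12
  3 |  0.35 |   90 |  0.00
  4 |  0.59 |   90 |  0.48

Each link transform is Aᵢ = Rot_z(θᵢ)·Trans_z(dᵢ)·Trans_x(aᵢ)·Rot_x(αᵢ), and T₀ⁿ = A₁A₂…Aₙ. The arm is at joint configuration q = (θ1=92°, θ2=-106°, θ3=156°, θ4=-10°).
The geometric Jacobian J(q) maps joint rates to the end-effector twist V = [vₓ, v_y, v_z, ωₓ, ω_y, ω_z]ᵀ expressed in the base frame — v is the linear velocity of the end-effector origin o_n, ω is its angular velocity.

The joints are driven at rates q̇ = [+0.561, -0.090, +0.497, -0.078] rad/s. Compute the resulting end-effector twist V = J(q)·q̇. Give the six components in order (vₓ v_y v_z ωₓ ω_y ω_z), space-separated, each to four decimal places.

-0.7027 -0.2227 0.3980 0.4088 -0.0455 0.6111

o_n = [-0.0238, 1.1848, -0.0183]
J₁: ẑ×o_n = [-1.1848, -0.0238, 0.0000], ω = ẑ
J2: z=[0.9994, 0.0349, 0.0000] o=[-0.0119, 0.3398, 0.0000] → [-0.0006, 0.0183, 0.8449, 0.9994, 0.0349, 0.0000]
J3: z=[0.9994, 0.0349, 0.0000] o=[0.1123, 0.2228, -0.4230] → [0.0141, -0.4044, 0.9662, 0.9994, 0.0349, 0.0000]
J4: z=[-0.0267, 0.7656, -0.6428] o=[0.1044, 0.4476, -0.1548] → [0.5784, 0.0861, 0.0785, -0.0267, 0.7656, -0.6428]
V = J·q̇ = [-0.7027, -0.2227, 0.3980, 0.4088, -0.0455, 0.6111]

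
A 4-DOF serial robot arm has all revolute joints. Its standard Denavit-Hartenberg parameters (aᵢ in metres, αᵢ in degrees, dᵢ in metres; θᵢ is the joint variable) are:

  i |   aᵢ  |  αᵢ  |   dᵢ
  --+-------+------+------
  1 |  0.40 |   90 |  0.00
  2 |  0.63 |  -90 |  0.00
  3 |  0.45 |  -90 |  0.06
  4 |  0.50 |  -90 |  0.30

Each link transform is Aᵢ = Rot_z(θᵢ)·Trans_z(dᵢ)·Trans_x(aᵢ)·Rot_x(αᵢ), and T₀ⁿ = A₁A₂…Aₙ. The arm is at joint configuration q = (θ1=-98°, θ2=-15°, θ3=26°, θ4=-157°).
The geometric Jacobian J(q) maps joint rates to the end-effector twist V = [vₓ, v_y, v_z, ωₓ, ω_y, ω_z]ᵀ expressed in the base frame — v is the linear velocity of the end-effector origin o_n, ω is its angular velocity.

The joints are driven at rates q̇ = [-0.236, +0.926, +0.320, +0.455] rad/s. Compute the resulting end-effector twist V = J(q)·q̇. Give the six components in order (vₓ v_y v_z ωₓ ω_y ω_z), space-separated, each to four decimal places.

o_n = [0.1319, -0.9665, 0.1200]
J₁: ẑ×o_n = [0.9665, 0.1319, -0.0000], ω = ẑ
J2: z=[-0.9903, 0.1392, 0.0000] o=[-0.0557, -0.3961, 0.0000] → [0.0167, 0.1189, 0.5387, -0.9903, 0.1392, 0.0000]
J3: z=[-0.0360, -0.2563, 0.9659] o=[-0.1404, -0.9987, -0.1631] → [-0.1037, 0.2732, 0.0686, -0.0360, -0.2563, 0.9659]
J4: z=[0.9490, 0.2942, 0.1135] o=[-0.0015, -1.4284, -0.2098] → [0.0446, -0.2978, 0.3991, 0.9490, 0.2942, 0.1135]
V = J·q̇ = [-0.2255, 0.0308, 0.7024, -0.4967, 0.1807, 0.1247]

-0.2255 0.0308 0.7024 -0.4967 0.1807 0.1247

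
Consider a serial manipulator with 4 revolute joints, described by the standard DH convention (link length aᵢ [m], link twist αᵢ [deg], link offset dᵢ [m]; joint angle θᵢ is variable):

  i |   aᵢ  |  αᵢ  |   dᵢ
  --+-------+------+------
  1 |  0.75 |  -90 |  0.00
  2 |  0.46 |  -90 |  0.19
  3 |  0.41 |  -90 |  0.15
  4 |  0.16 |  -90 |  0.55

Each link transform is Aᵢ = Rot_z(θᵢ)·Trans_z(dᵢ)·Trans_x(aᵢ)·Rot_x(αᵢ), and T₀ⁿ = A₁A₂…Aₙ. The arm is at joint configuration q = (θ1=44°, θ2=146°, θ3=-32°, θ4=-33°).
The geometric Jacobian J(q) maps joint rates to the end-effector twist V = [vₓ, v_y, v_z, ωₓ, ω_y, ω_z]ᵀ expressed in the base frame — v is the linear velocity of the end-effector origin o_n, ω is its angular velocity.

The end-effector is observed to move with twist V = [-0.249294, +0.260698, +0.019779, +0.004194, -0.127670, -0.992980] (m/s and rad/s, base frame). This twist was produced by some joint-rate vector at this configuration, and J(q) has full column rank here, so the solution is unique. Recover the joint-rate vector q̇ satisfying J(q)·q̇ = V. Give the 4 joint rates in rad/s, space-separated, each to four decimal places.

o_n = [-0.2875, -0.2611, -0.4817]
J₁: ẑ×o_n = [0.2611, -0.2875, 0.0000], ω = ẑ
J2: z=[-0.6947, 0.7193, 0.0000] o=[0.5395, 0.5210, 0.0000] → [-0.3465, -0.3346, 1.1382, -0.6947, 0.7193, 0.0000]
J3: z=[-0.4022, -0.3884, 0.8290] o=[0.1332, 0.3928, -0.2572] → [0.6292, -0.4391, 0.0996, -0.4022, -0.3884, 0.8290]
J4: z=[0.2731, -0.9152, -0.2963] o=[-0.2854, 0.2905, -0.3273] → [-0.0222, 0.0428, -0.1526, 0.2731, -0.9152, -0.2963]
q̇ = J⁺·V = [-0.9750, 0.0350, 0.0330, 0.1530]

-0.9750 0.0350 0.0330 0.1530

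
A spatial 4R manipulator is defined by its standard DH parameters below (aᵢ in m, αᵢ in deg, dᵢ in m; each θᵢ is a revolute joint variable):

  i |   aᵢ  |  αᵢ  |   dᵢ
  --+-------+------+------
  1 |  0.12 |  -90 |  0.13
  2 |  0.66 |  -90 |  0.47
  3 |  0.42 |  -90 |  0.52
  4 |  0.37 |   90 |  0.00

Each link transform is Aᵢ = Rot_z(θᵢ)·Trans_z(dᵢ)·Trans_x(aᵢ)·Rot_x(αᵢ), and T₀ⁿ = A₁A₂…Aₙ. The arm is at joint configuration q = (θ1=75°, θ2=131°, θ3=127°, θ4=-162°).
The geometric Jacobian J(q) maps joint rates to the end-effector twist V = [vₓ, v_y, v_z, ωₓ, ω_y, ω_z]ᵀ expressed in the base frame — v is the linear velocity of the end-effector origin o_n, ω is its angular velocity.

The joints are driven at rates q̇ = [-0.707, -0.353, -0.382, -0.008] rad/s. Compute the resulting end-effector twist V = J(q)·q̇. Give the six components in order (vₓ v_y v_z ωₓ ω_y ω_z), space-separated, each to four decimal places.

o_n = [-0.5994, -0.6312, 0.0790]
J₁: ẑ×o_n = [0.6312, -0.5994, 0.0000], ω = ẑ
J2: z=[-0.9659, 0.2588, 0.0000] o=[0.0311, 0.1159, 0.1300] → [-0.0132, -0.0493, 0.8848, -0.9659, 0.2588, 0.0000]
J3: z=[-0.1953, -0.7290, 0.6561] o=[-0.5350, -0.1807, -0.3681] → [-0.0304, 0.0451, 0.0411, -0.1953, -0.7290, 0.6561]
J4: z=[-0.4457, 0.6619, 0.6027] o=[-0.2697, -0.4864, 0.1638] → [0.0311, -0.2366, 0.2828, -0.4457, 0.6619, 0.6027]
V = J·q̇ = [-0.4303, 0.4258, -0.3303, 0.4192, 0.1818, -0.9624]

-0.4303 0.4258 -0.3303 0.4192 0.1818 -0.9624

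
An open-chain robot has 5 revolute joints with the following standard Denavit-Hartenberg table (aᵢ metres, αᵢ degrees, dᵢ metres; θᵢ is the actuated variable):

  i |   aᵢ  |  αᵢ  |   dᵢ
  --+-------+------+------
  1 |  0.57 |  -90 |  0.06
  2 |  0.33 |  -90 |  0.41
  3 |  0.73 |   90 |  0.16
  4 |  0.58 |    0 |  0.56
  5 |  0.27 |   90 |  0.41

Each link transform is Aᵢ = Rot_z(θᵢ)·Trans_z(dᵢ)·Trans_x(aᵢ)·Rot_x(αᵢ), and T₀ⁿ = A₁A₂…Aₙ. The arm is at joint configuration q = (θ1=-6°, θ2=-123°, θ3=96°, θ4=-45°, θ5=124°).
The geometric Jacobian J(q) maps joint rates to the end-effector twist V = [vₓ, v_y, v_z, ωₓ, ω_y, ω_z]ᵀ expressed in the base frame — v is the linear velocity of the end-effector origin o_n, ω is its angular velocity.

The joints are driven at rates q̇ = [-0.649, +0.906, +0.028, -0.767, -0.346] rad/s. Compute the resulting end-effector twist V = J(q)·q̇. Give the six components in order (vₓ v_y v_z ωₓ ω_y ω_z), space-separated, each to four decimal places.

o_n = [-0.1461, -0.8660, 1.0495]
J₁: ẑ×o_n = [0.8660, -0.1461, 0.0000], ω = ẑ
J2: z=[0.1045, 0.9945, 0.0000] o=[0.5669, -0.0596, 0.0600] → [0.9841, -0.1034, 0.6248, 0.1045, 0.9945, 0.0000]
J3: z=[0.8341, -0.0877, 0.5446] o=[0.4310, 0.3670, 0.3368] → [0.6090, -0.9088, -1.0790, 0.8341, -0.0877, 0.5446]
J4: z=[-0.5496, -0.0473, 0.8341] o=[0.5299, -0.3734, 0.3599] → [0.3782, -0.1848, 0.2387, -0.5496, -0.0473, 0.8341]
J5: z=[-0.5496, -0.0473, 0.8341] o=[-0.1394, -0.7721, 0.5677] → [0.0555, 0.2592, 0.0513, -0.5496, -0.0473, 0.8341]
V = J·q̇ = [0.0373, 0.0278, 0.3350, 0.7298, 0.9513, -1.5621]

0.0373 0.0278 0.3350 0.7298 0.9513 -1.5621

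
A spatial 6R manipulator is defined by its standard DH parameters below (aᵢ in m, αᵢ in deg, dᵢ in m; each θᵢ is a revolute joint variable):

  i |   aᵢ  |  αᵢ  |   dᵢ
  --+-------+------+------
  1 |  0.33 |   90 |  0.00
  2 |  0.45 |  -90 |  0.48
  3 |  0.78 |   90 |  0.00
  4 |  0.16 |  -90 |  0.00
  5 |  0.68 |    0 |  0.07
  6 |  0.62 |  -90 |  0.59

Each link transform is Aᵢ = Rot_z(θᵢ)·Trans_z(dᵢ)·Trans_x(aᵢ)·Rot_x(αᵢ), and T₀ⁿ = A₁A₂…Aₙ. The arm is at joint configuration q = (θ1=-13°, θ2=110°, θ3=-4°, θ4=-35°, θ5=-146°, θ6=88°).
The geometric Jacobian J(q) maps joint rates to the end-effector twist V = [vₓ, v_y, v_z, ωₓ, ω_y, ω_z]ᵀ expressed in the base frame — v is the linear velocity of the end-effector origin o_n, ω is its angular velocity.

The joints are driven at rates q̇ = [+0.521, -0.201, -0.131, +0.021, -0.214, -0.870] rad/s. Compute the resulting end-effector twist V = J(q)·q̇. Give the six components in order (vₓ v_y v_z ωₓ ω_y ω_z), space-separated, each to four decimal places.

0.6967 -0.8892 -0.5657 1.1904 -0.0455 0.2853

o_n = [-1.0351, -1.2598, 1.1921]
J₁: ẑ×o_n = [1.2598, -1.0351, 0.0000], ω = ẑ
J2: z=[-0.2250, -0.9744, 0.0000] o=[0.3215, -0.0742, 0.0000] → [-1.1616, 0.2682, -1.0551, -0.2250, -0.9744, 0.0000]
J3: z=[-0.9156, 0.2114, -0.3420] o=[0.0636, -0.5073, 0.4229] → [-0.0948, 1.0801, 0.9212, -0.9156, 0.2114, -0.3420]
J4: z=[-0.2012, -0.9774, -0.0655] o=[-0.2079, -0.5005, 1.1540] → [-0.0870, 0.0619, -0.6556, -0.2012, -0.9774, -0.0655]
J5: z=[-0.9497, 0.1782, 0.2575] o=[-0.1695, -0.5187, 1.3083] → [0.1701, -0.3332, 0.8581, -0.9497, 0.1782, 0.2575]
J6: z=[-0.9497, 0.1782, 0.2575] o=[-0.4478, -0.8136, 0.7579] → [0.1923, 0.2611, 0.5284, -0.9497, 0.1782, 0.2575]
V = J·q̇ = [0.6967, -0.8892, -0.5657, 1.1904, -0.0455, 0.2853]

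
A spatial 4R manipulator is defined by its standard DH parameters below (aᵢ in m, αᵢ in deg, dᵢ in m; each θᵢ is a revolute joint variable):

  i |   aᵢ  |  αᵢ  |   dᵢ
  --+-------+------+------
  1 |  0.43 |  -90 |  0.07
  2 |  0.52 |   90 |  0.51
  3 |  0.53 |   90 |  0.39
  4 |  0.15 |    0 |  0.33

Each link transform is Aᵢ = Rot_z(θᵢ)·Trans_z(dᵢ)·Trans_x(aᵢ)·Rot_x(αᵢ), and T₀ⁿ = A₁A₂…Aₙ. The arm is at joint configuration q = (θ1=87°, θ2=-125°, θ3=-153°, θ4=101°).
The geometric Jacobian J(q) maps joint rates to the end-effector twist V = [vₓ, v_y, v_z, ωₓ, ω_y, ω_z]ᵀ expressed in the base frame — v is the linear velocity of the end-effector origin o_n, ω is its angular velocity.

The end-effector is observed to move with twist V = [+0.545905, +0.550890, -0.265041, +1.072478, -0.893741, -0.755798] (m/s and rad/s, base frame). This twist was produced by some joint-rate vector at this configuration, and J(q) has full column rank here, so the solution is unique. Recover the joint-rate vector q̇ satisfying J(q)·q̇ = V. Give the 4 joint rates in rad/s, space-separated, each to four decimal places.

-0.6950 -0.2740 0.7200 -0.9470

o_n = [-0.5739, 0.0639, -0.3009]
J₁: ẑ×o_n = [-0.0639, -0.5739, 0.0000], ω = ẑ
J2: z=[-0.9986, 0.0523, 0.0000] o=[0.0225, 0.4294, 0.0700] → [-0.0194, -0.3703, 0.3962, -0.9986, 0.0523, 0.0000]
J3: z=[-0.0429, -0.8180, -0.5736] o=[-0.5024, 0.1583, 0.4960] → [0.5977, 0.0068, -0.0544, -0.0429, -0.8180, -0.5736]
J4: z=[-0.8762, 0.3067, -0.3719] o=[-0.2647, 0.0971, -0.1146] → [-0.0695, -0.0482, 0.1239, -0.8762, 0.3067, -0.3719]
q̇ = J⁺·V = [-0.6950, -0.2740, 0.7200, -0.9470]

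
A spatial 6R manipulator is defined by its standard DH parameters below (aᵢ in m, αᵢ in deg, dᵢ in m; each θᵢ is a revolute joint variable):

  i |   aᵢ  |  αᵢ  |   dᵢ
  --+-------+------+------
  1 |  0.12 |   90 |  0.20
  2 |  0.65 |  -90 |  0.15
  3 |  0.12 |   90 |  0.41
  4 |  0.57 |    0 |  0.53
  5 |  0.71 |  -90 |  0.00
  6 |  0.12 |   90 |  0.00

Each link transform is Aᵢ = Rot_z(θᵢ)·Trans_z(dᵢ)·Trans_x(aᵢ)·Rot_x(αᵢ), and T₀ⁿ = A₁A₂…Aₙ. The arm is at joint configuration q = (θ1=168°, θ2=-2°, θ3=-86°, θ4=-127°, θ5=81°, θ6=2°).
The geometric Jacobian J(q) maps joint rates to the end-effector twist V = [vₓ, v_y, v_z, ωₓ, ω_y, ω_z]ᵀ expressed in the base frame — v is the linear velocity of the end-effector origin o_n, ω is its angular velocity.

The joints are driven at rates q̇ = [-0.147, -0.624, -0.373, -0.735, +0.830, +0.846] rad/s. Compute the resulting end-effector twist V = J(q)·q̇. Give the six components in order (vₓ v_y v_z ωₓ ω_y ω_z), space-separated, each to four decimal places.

0.4332 -0.5386 0.2318 0.0417 -0.0194 0.0694

o_n = [-0.1301, 0.5790, -0.4471]
J₁: ẑ×o_n = [-0.5790, -0.1301, 0.0000], ω = ẑ
J2: z=[0.2079, 0.9781, 0.0000] o=[-0.1174, 0.0249, 0.2000] → [-0.6329, 0.1345, 0.1276, 0.2079, 0.9781, 0.0000]
J3: z=[-0.0341, 0.0073, 0.9994] o=[-0.7216, 0.3067, 0.1773] → [-0.2766, 0.5698, -0.0136, -0.0341, 0.0073, 0.9994]
J4: z=[0.9897, -0.1390, 0.0348] o=[-0.7189, 0.4285, 0.5868] → [0.1385, 1.0437, 0.2308, 0.9897, -0.1390, 0.0348]
J5: z=[0.9897, -0.1390, 0.0348] o=[-0.2266, 0.0118, 0.1511] → [0.0634, 0.5954, 0.5747, 0.9897, -0.1390, 0.0348]
J6: z=[0.0764, 0.7174, 0.6925] o=[-0.1405, 0.4965, -0.3605] → [-0.1192, 0.0138, -0.0012, 0.0764, 0.7174, 0.6925]
V = J·q̇ = [0.4332, -0.5386, 0.2318, 0.0417, -0.0194, 0.0694]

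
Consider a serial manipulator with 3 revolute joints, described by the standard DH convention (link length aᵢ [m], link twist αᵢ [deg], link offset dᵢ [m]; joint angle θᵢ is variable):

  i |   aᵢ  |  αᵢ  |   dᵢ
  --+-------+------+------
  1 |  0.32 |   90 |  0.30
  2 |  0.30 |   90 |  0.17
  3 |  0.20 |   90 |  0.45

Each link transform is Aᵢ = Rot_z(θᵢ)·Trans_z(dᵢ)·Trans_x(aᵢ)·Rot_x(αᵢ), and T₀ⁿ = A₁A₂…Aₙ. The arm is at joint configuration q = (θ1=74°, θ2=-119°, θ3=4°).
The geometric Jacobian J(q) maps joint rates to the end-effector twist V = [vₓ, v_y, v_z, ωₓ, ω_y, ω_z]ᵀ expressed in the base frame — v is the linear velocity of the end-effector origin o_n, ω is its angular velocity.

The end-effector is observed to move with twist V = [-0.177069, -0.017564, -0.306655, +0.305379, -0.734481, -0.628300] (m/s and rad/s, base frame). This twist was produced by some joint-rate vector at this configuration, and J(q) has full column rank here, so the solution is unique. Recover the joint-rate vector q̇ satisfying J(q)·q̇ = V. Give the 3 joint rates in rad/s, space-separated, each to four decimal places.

-0.9730 0.4960 0.7110

o_n = [0.0898, -0.3542, 0.0813]
J₁: ẑ×o_n = [0.3542, 0.0898, -0.0000], ω = ẑ
J2: z=[0.9613, -0.2756, 0.0000] o=[0.0882, 0.3076, 0.3000] → [0.0603, 0.2102, -0.6357, 0.9613, -0.2756, 0.0000]
J3: z=[-0.2411, -0.8407, 0.4848] o=[0.2115, 0.1209, 0.0376] → [0.1936, -0.0485, 0.0122, -0.2411, -0.8407, 0.4848]
q̇ = J⁺·V = [-0.9730, 0.4960, 0.7110]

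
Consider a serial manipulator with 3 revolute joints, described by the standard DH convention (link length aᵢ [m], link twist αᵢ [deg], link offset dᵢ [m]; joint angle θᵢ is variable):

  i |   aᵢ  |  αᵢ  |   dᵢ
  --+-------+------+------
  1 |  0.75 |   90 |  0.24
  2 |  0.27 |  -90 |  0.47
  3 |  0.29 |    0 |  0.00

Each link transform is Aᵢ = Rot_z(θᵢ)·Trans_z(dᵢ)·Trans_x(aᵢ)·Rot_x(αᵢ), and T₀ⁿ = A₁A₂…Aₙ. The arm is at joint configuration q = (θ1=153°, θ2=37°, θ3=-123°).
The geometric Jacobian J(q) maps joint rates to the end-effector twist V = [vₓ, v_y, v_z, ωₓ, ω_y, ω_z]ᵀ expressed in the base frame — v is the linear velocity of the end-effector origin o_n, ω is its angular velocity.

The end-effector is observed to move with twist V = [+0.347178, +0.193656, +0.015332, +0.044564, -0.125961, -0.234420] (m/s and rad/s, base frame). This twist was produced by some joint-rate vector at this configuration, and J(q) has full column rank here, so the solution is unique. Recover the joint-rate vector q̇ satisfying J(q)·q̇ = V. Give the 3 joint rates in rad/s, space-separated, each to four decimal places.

o_n = [-0.4242, 1.0166, 0.3074]
J₁: ẑ×o_n = [-1.0166, -0.4242, 0.0000], ω = ẑ
J2: z=[0.4540, 0.8910, 0.0000] o=[-0.6683, 0.3405, 0.2400] → [0.0601, -0.0306, 0.0895, 0.4540, 0.8910, 0.0000]
J3: z=[0.5362, -0.2732, 0.7986] o=[-0.6470, 0.8572, 0.4025] → [-0.1014, 0.2289, 0.1464, 0.5362, -0.2732, 0.7986]
q̇ = J⁺·V = [-0.3630, -0.0920, 0.1610]

-0.3630 -0.0920 0.1610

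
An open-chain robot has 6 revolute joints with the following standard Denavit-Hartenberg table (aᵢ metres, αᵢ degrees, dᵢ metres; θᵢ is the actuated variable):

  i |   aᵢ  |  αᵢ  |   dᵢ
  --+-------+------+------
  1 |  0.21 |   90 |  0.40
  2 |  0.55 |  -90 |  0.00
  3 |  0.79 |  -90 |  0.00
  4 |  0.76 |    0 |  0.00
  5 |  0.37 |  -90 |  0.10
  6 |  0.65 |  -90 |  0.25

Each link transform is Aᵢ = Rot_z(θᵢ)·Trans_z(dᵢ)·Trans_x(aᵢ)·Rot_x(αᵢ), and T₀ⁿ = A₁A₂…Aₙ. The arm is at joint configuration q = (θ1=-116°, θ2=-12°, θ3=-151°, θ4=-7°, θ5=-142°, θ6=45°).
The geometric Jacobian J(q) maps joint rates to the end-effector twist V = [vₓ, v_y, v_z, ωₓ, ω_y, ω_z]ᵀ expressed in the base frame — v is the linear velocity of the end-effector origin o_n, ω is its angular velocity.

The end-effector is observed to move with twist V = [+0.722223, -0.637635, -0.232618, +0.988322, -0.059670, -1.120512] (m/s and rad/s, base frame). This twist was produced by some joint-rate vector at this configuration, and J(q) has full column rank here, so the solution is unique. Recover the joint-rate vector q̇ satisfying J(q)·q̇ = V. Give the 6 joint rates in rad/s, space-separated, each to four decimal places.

-0.7340 -0.6870 -0.6970 0.2740 -0.6140 0.2800

o_n = [-0.0958, 0.1500, 1.2150]
J₁: ẑ×o_n = [-0.1500, -0.0958, 0.0000], ω = ẑ
J2: z=[-0.8988, 0.4384, 0.0000] o=[-0.0921, -0.1887, 0.4000] → [0.3573, 0.7325, -0.3029, -0.8988, 0.4384, 0.0000]
J3: z=[-0.0911, -0.1869, 0.9781] o=[-0.3279, -0.6723, 0.2856] → [-0.9780, 0.3118, -0.0316, -0.0911, -0.1869, 0.9781]
J4: z=[-0.9940, -0.0428, -0.1008] o=[-0.3759, 0.1031, 0.4293] → [-0.0289, 0.7527, -0.0347, -0.9940, -0.0428, -0.1008]
J5: z=[-0.9940, -0.0428, -0.1008] o=[-0.4301, 0.8261, 0.6571] → [-0.0920, 0.5209, 0.6863, -0.9940, -0.0428, -0.1008]
J6: z=[-0.1094, 0.3453, 0.9321] o=[-0.5276, 0.4749, 0.7757] → [0.4545, 0.4506, -0.1136, -0.1094, 0.3453, 0.9321]
q̇ = J⁺·V = [-0.7340, -0.6870, -0.6970, 0.2740, -0.6140, 0.2800]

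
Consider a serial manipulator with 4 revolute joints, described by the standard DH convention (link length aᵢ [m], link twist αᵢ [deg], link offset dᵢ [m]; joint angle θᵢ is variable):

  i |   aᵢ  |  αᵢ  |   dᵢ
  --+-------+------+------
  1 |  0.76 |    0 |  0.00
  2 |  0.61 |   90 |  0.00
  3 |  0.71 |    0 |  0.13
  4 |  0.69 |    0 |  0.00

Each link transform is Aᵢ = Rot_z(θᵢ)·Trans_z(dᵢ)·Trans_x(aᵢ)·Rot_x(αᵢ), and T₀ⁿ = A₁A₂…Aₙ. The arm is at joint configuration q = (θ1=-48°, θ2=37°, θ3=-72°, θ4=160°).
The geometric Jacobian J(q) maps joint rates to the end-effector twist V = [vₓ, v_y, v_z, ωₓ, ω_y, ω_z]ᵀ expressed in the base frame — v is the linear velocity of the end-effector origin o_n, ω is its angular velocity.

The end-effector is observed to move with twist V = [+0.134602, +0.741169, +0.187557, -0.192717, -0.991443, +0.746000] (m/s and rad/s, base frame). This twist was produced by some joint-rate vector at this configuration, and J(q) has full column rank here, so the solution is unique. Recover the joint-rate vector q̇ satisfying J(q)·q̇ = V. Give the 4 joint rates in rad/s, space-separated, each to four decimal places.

o_n = [1.3215, -0.8553, 0.0143]
J₁: ẑ×o_n = [0.8553, 1.3215, -0.0000], ω = ẑ
J2: z=[0.0000, 0.0000, 1.0000] o=[0.5085, -0.5648, 0.0000] → [0.2905, 0.8130, -0.0000, 0.0000, 0.0000, 1.0000]
J3: z=[-0.1908, -0.9816, 0.0000] o=[1.1073, -0.6812, 0.0000] → [-0.0141, 0.0027, 0.2435, -0.1908, -0.9816, 0.0000]
J4: z=[-0.1908, -0.9816, 0.0000] o=[1.2979, -0.8507, -0.6753] → [-0.6769, 0.1316, 0.0241, -0.1908, -0.9816, 0.0000]
q̇ = J⁺·V = [0.1920, 0.5540, 0.7440, 0.2660]

0.1920 0.5540 0.7440 0.2660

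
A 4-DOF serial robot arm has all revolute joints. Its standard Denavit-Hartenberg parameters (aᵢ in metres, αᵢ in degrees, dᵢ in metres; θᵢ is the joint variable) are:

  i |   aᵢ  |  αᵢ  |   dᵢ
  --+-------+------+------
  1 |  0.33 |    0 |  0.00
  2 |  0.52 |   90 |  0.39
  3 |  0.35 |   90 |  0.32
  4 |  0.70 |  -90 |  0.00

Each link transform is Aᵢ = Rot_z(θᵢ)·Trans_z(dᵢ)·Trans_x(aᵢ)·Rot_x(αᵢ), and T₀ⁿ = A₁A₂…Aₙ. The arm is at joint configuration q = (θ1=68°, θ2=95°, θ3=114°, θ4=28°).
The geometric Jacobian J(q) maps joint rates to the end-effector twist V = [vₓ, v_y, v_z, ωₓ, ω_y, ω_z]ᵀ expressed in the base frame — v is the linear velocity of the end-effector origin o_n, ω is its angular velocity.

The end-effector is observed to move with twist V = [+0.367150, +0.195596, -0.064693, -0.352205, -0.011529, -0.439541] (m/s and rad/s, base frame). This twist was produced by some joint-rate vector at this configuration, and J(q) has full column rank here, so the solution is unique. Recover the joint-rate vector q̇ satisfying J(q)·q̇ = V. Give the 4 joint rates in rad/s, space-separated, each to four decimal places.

-0.1890 -0.3990 -0.1140 0.3650

o_n = [0.1925, 0.9632, 1.2744]
J₁: ẑ×o_n = [-0.9632, 0.1925, 0.0000], ω = ẑ
J2: z=[0.0000, 0.0000, 1.0000] o=[0.1236, 0.3060, 0.0000] → [-0.6572, 0.0689, 0.0000, 0.0000, 0.0000, 1.0000]
J3: z=[0.2924, 0.9563, 0.0000] o=[-0.3737, 0.4580, 0.3900] → [0.8457, -0.2586, -0.3937, 0.2924, 0.9563, 0.0000]
J4: z=[-0.8736, 0.2671, 0.4067] o=[-0.1440, 0.7224, 0.7097] → [0.0529, 0.6301, -0.3002, -0.8736, 0.2671, 0.4067]
q̇ = J⁺·V = [-0.1890, -0.3990, -0.1140, 0.3650]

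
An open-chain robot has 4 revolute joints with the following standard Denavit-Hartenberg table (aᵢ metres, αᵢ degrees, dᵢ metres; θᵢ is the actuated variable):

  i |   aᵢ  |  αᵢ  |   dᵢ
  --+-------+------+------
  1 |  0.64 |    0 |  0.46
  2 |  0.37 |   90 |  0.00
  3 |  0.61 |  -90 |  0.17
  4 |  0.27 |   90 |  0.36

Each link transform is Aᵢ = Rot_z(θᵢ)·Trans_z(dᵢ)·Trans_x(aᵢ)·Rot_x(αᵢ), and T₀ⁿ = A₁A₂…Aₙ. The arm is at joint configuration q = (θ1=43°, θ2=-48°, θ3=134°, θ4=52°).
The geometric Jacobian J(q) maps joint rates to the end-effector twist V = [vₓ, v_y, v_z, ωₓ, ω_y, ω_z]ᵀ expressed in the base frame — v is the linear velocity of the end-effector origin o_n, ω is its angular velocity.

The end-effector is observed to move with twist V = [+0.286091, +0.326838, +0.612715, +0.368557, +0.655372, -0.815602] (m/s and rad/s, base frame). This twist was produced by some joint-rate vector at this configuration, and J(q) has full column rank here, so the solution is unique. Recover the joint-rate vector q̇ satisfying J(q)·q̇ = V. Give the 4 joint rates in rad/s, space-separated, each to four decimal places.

-0.1290 -0.9860 -0.6850 -0.4310

o_n = [0.0452, 0.5164, 0.7683]
J₁: ẑ×o_n = [-0.5164, 0.0452, 0.0000], ω = ẑ
J2: z=[0.0000, 0.0000, 1.0000] o=[0.4681, 0.4365, 0.4600] → [-0.0799, -0.4228, 0.0000, 0.0000, 0.0000, 1.0000]
J3: z=[-0.0872, -0.9962, 0.0000] o=[0.8367, 0.4042, 0.4600] → [-0.3071, 0.0269, -0.7982, -0.0872, -0.9962, 0.0000]
J4: z=[-0.7166, 0.0627, -0.6947] o=[0.3997, 0.2718, 0.8988] → [0.1617, 0.1527, -0.1530, -0.7166, 0.0627, -0.6947]
q̇ = J⁺·V = [-0.1290, -0.9860, -0.6850, -0.4310]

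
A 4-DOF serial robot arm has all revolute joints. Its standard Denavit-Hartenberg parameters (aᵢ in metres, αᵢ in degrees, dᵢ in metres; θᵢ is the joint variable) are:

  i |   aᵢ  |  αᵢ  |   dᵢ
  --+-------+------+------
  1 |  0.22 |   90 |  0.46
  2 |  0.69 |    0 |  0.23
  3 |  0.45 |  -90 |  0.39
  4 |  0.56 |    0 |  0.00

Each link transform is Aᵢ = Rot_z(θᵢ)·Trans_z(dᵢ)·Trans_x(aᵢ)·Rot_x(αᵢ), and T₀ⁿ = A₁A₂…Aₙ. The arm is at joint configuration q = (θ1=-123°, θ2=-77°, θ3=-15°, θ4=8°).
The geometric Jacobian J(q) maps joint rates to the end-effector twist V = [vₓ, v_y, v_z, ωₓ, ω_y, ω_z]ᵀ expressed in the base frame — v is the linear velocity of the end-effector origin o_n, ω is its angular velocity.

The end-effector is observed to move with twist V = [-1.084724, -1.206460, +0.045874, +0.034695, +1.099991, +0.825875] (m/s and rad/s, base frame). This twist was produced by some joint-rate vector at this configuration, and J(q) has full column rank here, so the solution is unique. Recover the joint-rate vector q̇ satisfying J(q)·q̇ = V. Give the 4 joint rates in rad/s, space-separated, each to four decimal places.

0.7930 0.8970 -0.3270 -0.9420

o_n = [-0.6399, 0.0099, -1.2163]
J₁: ẑ×o_n = [-0.0099, -0.6399, 0.0000], ω = ẑ
J2: z=[-0.8387, 0.5446, 0.0000] o=[-0.1198, -0.1845, 0.4600] → [-0.9130, -1.4058, 0.1202, -0.8387, 0.5446, 0.0000]
J3: z=[-0.8387, 0.5446, 0.0000] o=[-0.3973, -0.1894, -0.2123] → [-0.5468, -0.8420, -0.0351, -0.8387, 0.5446, 0.0000]
J4: z=[-0.5443, -0.8382, -0.0349] o=[-0.7158, 0.0362, -0.6620] → [0.4636, -0.3043, 0.0779, -0.5443, -0.8382, -0.0349]
q̇ = J⁺·V = [0.7930, 0.8970, -0.3270, -0.9420]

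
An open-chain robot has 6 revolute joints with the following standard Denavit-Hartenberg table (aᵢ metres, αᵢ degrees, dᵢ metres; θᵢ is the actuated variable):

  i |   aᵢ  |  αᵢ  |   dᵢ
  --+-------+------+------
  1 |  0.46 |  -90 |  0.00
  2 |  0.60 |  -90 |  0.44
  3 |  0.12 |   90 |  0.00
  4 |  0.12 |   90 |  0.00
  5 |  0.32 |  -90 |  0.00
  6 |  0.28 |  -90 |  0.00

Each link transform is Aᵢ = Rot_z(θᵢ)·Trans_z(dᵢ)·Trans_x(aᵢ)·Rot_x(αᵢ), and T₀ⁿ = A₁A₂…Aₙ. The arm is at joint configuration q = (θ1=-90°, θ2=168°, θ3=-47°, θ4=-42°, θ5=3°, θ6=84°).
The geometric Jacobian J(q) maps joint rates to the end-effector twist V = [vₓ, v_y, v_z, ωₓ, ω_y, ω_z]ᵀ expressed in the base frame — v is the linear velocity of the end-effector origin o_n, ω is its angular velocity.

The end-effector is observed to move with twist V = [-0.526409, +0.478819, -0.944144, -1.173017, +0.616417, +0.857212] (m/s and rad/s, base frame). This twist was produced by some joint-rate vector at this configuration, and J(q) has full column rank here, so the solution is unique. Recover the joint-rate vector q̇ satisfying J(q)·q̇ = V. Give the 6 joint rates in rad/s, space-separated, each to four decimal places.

0.5980 -0.5290 0.5020 -0.6740 0.1540 -0.1670

o_n = [0.9313, 0.5284, -0.3192]
J₁: ẑ×o_n = [-0.5284, 0.9313, 0.0000], ω = ẑ
J2: z=[1.0000, 0.0000, 0.0000] o=[0.0000, -0.4600, 0.0000] → [-0.0000, 0.3192, 0.9884, 1.0000, 0.0000, 0.0000]
J3: z=[-0.0000, 0.2079, 0.9781] o=[0.4400, 0.1269, -0.1247] → [-0.4331, 0.4806, -0.1021, -0.0000, 0.2079, 0.9781]
J4: z=[0.6820, -0.7154, 0.1521] o=[0.5278, 0.2069, -0.1418] → [0.0781, 0.1824, 0.5079, 0.6820, -0.7154, 0.1521]
J5: z=[-0.4894, -0.6009, -0.6320] o=[0.5930, 0.2497, -0.2329] → [0.2279, -0.2560, 0.0669, -0.4894, -0.6009, -0.6320]
J6: z=[0.6526, -0.7331, 0.1916] o=[0.7781, 0.3517, -0.4732] → [-0.1468, -0.0712, 0.2276, 0.6526, -0.7331, 0.1916]
q̇ = J⁺·V = [0.5980, -0.5290, 0.5020, -0.6740, 0.1540, -0.1670]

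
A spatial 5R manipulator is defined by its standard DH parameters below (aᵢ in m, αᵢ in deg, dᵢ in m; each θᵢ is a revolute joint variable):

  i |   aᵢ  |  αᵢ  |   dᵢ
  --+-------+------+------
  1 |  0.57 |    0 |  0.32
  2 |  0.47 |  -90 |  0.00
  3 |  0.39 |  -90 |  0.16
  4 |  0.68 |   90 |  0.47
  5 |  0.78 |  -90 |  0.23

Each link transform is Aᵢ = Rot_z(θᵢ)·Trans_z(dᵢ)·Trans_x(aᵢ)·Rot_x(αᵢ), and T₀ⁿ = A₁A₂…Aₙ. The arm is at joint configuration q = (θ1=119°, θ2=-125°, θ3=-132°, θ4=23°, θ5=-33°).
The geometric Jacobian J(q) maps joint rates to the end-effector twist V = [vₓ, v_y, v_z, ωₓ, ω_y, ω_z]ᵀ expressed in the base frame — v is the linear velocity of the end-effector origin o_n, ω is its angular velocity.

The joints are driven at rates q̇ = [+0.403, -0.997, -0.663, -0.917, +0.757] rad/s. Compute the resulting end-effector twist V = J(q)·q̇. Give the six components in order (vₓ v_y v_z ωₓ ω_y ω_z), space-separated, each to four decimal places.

-1.0132 1.4447 0.0269 -0.8710 0.1256 -0.9878

o_n = [-0.9278, 0.4166, 1.6195]
J₁: ẑ×o_n = [-0.4166, -0.9278, 0.0000], ω = ẑ
J2: z=[0.0000, 0.0000, 1.0000] o=[-0.2763, 0.4985, 0.3200] → [0.0819, -0.6514, 0.0000, 0.0000, 0.0000, 1.0000]
J3: z=[0.1045, 0.9945, 0.0000] o=[0.1911, 0.4494, 0.3200] → [1.2924, -0.1358, 1.1093, 0.1045, 0.9945, 0.0000]
J4: z=[0.7391, -0.0777, 0.6691] o=[-0.0517, 0.6358, 0.6098] → [0.0683, -1.3324, -0.2301, 0.7391, -0.0777, 0.6691]
J5: z=[-0.1638, 0.9428, 0.2904] o=[-0.1487, 0.3788, 1.3895] → [0.2059, -0.1885, 0.7283, -0.1638, 0.9428, 0.2904]
V = J·q̇ = [-1.0132, 1.4447, 0.0269, -0.8710, 0.1256, -0.9878]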